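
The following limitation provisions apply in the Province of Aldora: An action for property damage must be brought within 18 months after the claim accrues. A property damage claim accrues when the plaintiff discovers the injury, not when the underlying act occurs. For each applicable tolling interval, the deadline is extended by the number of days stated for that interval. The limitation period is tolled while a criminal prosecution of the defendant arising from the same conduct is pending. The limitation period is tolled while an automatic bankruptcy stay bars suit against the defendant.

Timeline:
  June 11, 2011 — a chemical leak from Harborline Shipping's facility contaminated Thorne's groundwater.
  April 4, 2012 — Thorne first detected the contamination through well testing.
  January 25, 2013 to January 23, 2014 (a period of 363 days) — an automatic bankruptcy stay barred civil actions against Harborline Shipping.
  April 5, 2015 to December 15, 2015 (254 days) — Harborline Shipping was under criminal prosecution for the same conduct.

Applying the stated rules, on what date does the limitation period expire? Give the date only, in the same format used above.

October 2, 2014

The claim did not accrue until Thorne discovered the injury on April 4, 2012; the June 11, 2011 act date does not start the clock under the stated rule.
The untolled deadline — 18 months after April 4, 2012 — is October 4, 2013.
The period was tolled for 363 days by the automatic bankruptcy stay (January 25, 2013 to January 23, 2014), pushing the deadline to October 2, 2014.
The pending criminal prosecution from April 5, 2015 to December 15, 2015 began after the period had already run on October 2, 2014, so it has no tolling effect.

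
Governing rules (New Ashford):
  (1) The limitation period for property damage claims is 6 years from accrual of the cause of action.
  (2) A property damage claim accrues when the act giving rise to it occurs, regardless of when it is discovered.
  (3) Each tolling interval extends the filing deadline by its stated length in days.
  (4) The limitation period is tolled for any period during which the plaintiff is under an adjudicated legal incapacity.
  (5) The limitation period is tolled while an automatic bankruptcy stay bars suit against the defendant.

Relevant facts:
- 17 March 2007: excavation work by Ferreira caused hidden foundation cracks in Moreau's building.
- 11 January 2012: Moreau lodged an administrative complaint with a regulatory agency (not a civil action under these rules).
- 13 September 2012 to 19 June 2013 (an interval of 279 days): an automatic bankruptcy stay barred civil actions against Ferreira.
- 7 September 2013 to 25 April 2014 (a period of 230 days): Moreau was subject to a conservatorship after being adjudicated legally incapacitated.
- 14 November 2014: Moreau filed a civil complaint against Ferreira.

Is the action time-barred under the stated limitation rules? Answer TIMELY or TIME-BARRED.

TIME-BARRED

The claim accrued on 17 March 2007, when the wrongful act occurred.
6 years from 17 March 2007 is 17 March 2013.
Because the automatic bankruptcy stay ran from 13 September 2012 to 19 June 2013, the deadline is extended by 279 days to 21 December 2013.
The period was tolled for 230 days by the plaintiff's legal incapacity (7 September 2013 to 25 April 2014), pushing the deadline to 8 August 2014.
The other events in the timeline have no effect on the limitation period under the stated rules.
Moreau filed on 14 November 2014, after the 8 August 2014 deadline, so the action is time-barred.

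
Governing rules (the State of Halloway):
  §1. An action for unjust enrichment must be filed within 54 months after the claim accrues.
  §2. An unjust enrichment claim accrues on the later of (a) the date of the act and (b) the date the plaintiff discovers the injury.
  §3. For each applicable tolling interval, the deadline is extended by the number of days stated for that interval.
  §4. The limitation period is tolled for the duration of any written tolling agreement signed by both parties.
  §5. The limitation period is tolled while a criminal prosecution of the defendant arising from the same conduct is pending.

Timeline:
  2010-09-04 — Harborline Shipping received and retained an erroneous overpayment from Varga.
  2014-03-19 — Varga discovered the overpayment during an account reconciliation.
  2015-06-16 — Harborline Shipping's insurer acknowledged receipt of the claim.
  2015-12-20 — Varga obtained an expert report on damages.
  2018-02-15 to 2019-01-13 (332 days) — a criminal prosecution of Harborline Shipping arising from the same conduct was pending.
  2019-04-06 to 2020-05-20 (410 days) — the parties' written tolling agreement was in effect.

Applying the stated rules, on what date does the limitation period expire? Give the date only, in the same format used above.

Taking the later of the act (2010-09-04) and discovery (2014-03-19), the claim accrued on 2014-03-19.
54 months from 2014-03-19 is 2018-09-19.
Because the pending criminal prosecution ran from 2018-02-15 to 2019-01-13, the deadline is extended by 332 days to 2019-08-17.
Because the written tolling agreement ran from 2019-04-06 to 2020-05-20, the deadline is extended by 410 days to 2020-09-30.
The other events in the timeline have no effect on the limitation period under the stated rules.

2020-09-30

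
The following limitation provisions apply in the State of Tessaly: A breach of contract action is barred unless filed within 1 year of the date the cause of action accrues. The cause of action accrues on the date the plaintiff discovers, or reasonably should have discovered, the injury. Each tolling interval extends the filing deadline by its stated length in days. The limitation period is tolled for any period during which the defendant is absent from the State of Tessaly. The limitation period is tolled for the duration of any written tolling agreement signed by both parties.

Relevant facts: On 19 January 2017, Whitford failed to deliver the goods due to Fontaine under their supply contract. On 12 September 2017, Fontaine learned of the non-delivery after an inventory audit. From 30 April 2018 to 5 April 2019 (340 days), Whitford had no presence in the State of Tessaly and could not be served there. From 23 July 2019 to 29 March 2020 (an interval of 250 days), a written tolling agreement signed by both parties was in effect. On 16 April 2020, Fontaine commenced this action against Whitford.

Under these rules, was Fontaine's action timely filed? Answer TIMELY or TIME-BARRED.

Accrual is tied to discovery, so the period began on 12 September 2017 rather than on 19 January 2017 when the act occurred.
1 year from 12 September 2017 is 12 September 2018.
Because the defendant's absence from the jurisdiction ran from 30 April 2018 to 5 April 2019, the deadline is extended by 340 days to 18 August 2019.
The written tolling agreement from 23 July 2019 to 29 March 2020 tolled the period for 250 days, extending the deadline to 24 April 2020.
The 16 April 2020 filing precedes the 24 April 2020 deadline; the claim is timely.

TIMELY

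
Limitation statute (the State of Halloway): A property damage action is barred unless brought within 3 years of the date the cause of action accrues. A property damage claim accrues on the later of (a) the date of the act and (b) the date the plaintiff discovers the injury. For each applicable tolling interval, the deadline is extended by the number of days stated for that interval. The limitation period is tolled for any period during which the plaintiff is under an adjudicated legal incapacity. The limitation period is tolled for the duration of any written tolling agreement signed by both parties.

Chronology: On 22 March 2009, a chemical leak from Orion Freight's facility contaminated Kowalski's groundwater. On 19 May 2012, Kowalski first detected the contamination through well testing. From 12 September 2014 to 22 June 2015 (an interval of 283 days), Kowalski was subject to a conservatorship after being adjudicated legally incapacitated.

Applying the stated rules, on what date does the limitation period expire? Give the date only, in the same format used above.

Taking the later of the act (22 March 2009) and discovery (19 May 2012), the claim accrued on 19 May 2012.
Adding the 3 years base period to 19 May 2012 gives a deadline of 19 May 2015, before any tolling.
The plaintiff's legal incapacity from 12 September 2014 to 22 June 2015 tolled the period for 283 days, extending the deadline to 26 February 2016.

26 February 2016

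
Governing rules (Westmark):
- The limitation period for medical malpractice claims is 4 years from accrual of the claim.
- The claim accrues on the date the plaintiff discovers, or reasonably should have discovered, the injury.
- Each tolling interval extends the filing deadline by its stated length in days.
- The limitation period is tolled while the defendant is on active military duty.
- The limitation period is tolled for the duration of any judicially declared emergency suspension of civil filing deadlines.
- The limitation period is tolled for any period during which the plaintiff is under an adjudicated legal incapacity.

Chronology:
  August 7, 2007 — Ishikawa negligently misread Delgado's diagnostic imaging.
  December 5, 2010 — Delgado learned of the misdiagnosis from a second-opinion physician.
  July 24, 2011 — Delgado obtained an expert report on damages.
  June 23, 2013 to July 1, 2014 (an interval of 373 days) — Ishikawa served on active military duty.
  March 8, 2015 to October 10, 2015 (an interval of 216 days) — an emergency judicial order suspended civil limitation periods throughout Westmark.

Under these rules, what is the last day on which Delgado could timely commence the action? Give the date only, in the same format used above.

Under the discovery rule, the claim accrued on December 5, 2010, when Delgado discovered the injury — not on the August 7, 2007 date of the underlying act.
4 years from December 5, 2010 is December 5, 2014.
The defendant's active military service from June 23, 2013 to July 1, 2014 tolled the period for 373 days, extending the deadline to December 13, 2015.
The emergency suspension of filing deadlines from March 8, 2015 to October 10, 2015 tolled the period for 216 days, extending the deadline to July 16, 2016.
The other events in the timeline have no effect on the limitation period under the stated rules.

July 16, 2016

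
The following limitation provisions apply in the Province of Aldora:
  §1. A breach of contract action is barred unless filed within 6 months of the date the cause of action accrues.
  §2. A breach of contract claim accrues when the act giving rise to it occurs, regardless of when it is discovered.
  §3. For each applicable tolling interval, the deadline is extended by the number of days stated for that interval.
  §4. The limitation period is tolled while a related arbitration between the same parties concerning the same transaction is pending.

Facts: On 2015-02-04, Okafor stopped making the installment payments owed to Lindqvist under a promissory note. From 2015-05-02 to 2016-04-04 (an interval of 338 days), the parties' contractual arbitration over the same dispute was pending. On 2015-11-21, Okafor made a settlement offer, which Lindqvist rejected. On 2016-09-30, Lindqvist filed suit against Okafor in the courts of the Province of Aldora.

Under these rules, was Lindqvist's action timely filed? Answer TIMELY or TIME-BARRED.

TIME-BARRED

The claim accrued on 2015-02-04, when the wrongful act occurred.
6 months from 2015-02-04 is 2015-08-04.
The pending related arbitration from 2015-05-02 to 2016-04-04 tolled the period for 338 days, extending the deadline to 2016-07-07.
The other events in the timeline have no effect on the limitation period under the stated rules.
Lindqvist filed on 2016-09-30, after the 2016-07-07 deadline, so the action is time-barred.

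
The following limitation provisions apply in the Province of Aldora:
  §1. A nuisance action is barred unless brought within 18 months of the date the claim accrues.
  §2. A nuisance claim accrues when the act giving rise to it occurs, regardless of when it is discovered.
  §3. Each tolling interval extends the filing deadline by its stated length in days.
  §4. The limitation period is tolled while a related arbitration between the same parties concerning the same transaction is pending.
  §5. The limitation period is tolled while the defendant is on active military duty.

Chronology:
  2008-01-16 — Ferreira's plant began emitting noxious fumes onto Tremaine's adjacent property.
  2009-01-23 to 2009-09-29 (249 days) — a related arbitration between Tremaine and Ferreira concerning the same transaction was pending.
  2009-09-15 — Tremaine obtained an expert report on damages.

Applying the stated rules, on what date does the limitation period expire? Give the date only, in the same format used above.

2010-03-22

The claim accrued on 2008-01-16, when the wrongful act occurred.
18 months from 2008-01-16 is 2009-07-16.
Because the pending related arbitration ran from 2009-01-23 to 2009-09-29, the deadline is extended by 249 days to 2010-03-22.
Nothing else in the chronology tolls or restarts the period.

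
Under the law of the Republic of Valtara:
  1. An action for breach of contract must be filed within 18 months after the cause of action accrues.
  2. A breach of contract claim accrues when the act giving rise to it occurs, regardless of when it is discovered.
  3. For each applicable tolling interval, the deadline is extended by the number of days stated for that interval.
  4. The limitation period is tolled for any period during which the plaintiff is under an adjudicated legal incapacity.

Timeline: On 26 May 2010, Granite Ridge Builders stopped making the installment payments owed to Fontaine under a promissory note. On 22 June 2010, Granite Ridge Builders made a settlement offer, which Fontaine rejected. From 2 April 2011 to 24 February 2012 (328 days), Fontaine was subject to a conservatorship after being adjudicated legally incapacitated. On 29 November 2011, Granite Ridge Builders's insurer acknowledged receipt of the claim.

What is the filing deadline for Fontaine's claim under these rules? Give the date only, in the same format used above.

The cause of action accrued on 26 May 2010, the date of the act.
18 months from 26 May 2010 is 26 November 2011.
The plaintiff's legal incapacity from 2 April 2011 to 24 February 2012 tolled the period for 328 days, extending the deadline to 19 October 2012.
The other events in the timeline have no effect on the limitation period under the stated rules.

19 October 2012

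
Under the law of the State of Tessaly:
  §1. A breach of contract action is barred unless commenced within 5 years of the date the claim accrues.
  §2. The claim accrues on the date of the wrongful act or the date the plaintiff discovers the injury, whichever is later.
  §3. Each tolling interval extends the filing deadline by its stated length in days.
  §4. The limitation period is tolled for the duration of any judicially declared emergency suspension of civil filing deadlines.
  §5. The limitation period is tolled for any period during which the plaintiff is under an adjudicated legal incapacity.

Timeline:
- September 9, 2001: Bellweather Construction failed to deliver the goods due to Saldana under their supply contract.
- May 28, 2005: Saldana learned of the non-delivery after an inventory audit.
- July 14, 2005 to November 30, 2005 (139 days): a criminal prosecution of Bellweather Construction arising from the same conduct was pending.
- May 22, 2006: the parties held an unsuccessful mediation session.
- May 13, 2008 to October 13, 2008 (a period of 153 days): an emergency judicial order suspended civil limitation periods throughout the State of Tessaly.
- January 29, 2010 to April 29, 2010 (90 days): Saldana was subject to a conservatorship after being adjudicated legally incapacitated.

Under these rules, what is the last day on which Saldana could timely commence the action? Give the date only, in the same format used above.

January 26, 2011

Because discovery on May 28, 2005 post-dates the September 9, 2001 act, accrual under the later-of rule falls on May 28, 2005.
Adding the 5 years base period to May 28, 2005 gives a deadline of May 28, 2010, before any tolling.
The emergency suspension of filing deadlines from May 13, 2008 to October 13, 2008 tolled the period for 153 days, extending the deadline to October 28, 2010.
Because the plaintiff's legal incapacity ran from January 29, 2010 to April 29, 2010, the deadline is extended by 90 days to January 26, 2011.
Although a criminal prosecution ran from July 14, 2005 to November 30, 2005, the stated rules do not make that a tolling event, so it is disregarded.
Nothing else in the chronology tolls or restarts the period.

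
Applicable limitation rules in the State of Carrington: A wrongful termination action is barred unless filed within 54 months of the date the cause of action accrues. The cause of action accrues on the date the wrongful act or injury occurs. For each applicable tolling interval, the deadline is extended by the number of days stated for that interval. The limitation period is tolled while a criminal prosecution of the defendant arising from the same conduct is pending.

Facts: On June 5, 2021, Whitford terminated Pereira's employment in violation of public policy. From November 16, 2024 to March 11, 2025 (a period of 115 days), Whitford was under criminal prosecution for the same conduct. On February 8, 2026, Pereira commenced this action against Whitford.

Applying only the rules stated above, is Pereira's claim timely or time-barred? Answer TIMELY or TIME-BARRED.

The cause of action accrued on June 5, 2021, the date of the act.
Adding the 54 months base period to June 5, 2021 gives a deadline of December 5, 2025, before any tolling.
Because the pending criminal prosecution ran from November 16, 2024 to March 11, 2025, the deadline is extended by 115 days to March 30, 2026.
Filing on February 8, 2026 beat the March 30, 2026 deadline — the action is timely.

TIMELY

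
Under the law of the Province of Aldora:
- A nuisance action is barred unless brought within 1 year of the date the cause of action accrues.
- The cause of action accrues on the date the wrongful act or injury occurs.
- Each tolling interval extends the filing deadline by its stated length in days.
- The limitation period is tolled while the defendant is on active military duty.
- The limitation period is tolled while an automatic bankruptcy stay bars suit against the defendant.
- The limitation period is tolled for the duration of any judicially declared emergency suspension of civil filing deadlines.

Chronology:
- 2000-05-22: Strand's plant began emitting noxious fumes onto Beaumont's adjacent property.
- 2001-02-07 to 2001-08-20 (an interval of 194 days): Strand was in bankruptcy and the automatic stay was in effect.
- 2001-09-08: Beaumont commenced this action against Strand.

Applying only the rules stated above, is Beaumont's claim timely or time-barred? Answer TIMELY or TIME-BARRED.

The cause of action accrued on 2000-05-22, the date of the act.
The untolled deadline — 1 year after 2000-05-22 — is 2001-05-22.
The automatic bankruptcy stay from 2001-02-07 to 2001-08-20 tolled the period for 194 days, extending the deadline to 2001-12-02.
Beaumont filed on 2001-09-08, before the 2001-12-02 deadline, so the action is timely.

TIMELY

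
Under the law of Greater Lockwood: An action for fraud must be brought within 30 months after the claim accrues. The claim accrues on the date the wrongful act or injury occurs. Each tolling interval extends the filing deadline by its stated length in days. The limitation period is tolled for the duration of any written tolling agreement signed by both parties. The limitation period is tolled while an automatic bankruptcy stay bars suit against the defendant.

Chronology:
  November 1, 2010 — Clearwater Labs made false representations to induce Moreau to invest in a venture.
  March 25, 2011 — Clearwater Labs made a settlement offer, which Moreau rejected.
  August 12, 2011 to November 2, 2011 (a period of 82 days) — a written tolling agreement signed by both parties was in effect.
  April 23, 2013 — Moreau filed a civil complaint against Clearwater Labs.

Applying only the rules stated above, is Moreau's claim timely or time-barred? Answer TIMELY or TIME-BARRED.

The claim accrued on November 1, 2010, the date of the act.
30 months from November 1, 2010 is May 1, 2013.
The written tolling agreement from August 12, 2011 to November 2, 2011 tolled the period for 82 days, extending the deadline to July 22, 2013.
None of the other events listed affects the running of the period under the stated rules.
The April 23, 2013 filing precedes the July 22, 2013 deadline; the claim is timely.

TIMELY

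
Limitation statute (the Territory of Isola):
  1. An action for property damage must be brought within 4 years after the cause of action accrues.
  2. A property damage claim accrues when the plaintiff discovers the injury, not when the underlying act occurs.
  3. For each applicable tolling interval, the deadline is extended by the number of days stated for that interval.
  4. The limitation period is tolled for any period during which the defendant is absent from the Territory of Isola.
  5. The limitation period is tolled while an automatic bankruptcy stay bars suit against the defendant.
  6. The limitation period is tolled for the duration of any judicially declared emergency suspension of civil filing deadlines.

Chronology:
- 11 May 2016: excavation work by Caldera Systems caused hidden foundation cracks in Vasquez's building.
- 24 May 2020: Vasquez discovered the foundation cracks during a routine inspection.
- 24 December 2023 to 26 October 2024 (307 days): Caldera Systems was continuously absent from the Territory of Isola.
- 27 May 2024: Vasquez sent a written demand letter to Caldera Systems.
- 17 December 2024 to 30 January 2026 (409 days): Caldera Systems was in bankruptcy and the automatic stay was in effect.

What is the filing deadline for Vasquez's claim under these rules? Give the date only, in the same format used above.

10 May 2026

Under the discovery rule, the claim accrued on 24 May 2020, when Vasquez discovered the injury — not on the 11 May 2016 date of the underlying act.
Adding the 4 years base period to 24 May 2020 gives a deadline of 24 May 2024, before any tolling.
Because the defendant's absence from the jurisdiction ran from 24 December 2023 to 26 October 2024, the deadline is extended by 307 days to 27 March 2025.
The automatic bankruptcy stay from 17 December 2024 to 30 January 2026 tolled the period for 409 days, extending the deadline to 10 May 2026.
The other events in the timeline have no effect on the limitation period under the stated rules.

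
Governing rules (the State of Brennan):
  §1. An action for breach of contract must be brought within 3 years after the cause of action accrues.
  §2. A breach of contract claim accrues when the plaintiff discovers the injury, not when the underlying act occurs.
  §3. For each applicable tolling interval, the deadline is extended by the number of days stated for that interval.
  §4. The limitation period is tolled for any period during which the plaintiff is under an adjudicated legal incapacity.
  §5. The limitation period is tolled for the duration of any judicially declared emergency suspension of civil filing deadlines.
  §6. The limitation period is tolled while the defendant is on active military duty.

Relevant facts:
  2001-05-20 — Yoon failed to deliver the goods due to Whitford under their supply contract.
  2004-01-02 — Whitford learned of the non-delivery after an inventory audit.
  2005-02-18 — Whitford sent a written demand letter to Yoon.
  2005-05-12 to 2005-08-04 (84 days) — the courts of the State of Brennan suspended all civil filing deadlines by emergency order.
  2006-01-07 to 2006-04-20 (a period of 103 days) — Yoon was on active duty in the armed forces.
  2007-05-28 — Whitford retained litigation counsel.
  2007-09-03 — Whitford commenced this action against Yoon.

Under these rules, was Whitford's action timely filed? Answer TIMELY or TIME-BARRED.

TIME-BARRED

The claim did not accrue until Whitford discovered the injury on 2004-01-02; the 2001-05-20 act date does not start the clock under the stated rule.
Adding the 3 years base period to 2004-01-02 gives a deadline of 2007-01-02, before any tolling.
Because the emergency suspension of filing deadlines ran from 2005-05-12 to 2005-08-04, the deadline is extended by 84 days to 2007-03-27.
The period was tolled for 103 days by the defendant's active military service (2006-01-07 to 2006-04-20), pushing the deadline to 2007-07-08.
Nothing else in the chronology tolls or restarts the period.
The 2007-09-03 filing falls after the 2007-07-08 deadline; the claim is time-barred.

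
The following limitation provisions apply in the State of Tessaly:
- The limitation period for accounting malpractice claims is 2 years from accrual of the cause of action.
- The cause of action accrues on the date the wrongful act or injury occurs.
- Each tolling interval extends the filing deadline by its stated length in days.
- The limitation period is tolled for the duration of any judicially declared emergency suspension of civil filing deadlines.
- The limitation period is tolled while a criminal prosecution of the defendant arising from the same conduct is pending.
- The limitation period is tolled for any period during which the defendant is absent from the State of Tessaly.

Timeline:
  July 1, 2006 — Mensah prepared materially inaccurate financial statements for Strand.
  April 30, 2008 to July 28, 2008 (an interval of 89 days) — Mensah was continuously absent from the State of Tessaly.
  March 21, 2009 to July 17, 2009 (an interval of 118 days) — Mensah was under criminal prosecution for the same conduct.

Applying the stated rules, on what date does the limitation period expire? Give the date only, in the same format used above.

September 28, 2008

The cause of action accrued on July 1, 2006, the date of the act.
The untolled deadline — 2 years after July 1, 2006 — is July 1, 2008.
The period was tolled for 89 days by the defendant's absence from the jurisdiction (April 30, 2008 to July 28, 2008), pushing the deadline to September 28, 2008.
The pending criminal prosecution from March 21, 2009 to July 17, 2009 began after the period had already run on September 28, 2008, so it has no tolling effect.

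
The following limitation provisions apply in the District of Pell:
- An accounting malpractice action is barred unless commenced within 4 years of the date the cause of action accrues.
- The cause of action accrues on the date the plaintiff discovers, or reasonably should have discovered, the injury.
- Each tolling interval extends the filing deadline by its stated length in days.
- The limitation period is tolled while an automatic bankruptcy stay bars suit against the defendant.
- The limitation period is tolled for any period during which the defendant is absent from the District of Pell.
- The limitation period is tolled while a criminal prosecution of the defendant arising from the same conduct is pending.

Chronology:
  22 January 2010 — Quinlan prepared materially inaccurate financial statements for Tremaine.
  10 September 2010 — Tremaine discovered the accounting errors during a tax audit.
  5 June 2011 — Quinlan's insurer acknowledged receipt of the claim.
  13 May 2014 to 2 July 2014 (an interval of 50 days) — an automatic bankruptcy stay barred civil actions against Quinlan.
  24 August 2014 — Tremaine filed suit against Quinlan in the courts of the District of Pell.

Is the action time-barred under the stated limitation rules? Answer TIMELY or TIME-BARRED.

Accrual is tied to discovery, so the period began on 10 September 2010 rather than on 22 January 2010 when the act occurred.
The untolled deadline — 4 years after 10 September 2010 — is 10 September 2014.
The automatic bankruptcy stay from 13 May 2014 to 2 July 2014 tolled the period for 50 days, extending the deadline to 30 October 2014.
None of the other events listed affects the running of the period under the stated rules.
The 24 August 2014 filing precedes the 30 October 2014 deadline; the claim is timely.

TIMELY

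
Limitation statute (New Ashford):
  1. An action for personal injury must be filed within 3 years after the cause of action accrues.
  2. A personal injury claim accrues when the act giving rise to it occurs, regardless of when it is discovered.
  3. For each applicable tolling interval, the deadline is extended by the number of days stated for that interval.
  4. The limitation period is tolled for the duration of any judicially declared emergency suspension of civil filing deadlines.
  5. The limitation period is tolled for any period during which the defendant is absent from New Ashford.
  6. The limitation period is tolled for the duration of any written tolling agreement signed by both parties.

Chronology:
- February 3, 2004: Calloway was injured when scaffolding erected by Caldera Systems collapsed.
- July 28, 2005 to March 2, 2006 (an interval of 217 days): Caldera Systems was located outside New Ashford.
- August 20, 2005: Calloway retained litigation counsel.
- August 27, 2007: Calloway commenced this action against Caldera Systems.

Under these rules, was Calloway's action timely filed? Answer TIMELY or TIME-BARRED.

TIMELY

The claim accrued on February 3, 2004, when the wrongful act occurred.
3 years from February 3, 2004 is February 3, 2007.
The defendant's absence from the jurisdiction from July 28, 2005 to March 2, 2006 tolled the period for 217 days, extending the deadline to September 8, 2007.
None of the other events listed affects the running of the period under the stated rules.
Filing on August 27, 2007 beat the September 8, 2007 deadline — the action is timely.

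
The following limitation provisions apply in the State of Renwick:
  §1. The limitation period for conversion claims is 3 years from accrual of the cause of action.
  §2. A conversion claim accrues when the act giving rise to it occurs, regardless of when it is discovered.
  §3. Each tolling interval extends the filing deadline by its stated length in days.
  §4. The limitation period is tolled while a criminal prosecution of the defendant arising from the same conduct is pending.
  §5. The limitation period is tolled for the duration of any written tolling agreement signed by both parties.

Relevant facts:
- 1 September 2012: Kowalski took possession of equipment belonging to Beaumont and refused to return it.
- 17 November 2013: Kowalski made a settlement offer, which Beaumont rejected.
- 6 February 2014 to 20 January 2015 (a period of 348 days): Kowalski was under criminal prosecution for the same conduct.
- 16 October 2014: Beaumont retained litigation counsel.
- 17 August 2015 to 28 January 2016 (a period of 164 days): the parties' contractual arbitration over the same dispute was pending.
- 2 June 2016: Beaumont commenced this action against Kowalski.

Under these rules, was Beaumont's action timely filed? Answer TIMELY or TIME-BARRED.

TIMELY

The limitation period began to run on 1 September 2012.
3 years from 1 September 2012 is 1 September 2015.
The pending criminal prosecution from 6 February 2014 to 20 January 2015 tolled the period for 348 days, extending the deadline to 14 August 2016.
Although a pending arbitration ran from 17 August 2015 to 28 January 2016, the stated rules do not make that a tolling event, so it is disregarded.
None of the other events listed affects the running of the period under the stated rules.
The 2 June 2016 filing precedes the 14 August 2016 deadline; the claim is timely.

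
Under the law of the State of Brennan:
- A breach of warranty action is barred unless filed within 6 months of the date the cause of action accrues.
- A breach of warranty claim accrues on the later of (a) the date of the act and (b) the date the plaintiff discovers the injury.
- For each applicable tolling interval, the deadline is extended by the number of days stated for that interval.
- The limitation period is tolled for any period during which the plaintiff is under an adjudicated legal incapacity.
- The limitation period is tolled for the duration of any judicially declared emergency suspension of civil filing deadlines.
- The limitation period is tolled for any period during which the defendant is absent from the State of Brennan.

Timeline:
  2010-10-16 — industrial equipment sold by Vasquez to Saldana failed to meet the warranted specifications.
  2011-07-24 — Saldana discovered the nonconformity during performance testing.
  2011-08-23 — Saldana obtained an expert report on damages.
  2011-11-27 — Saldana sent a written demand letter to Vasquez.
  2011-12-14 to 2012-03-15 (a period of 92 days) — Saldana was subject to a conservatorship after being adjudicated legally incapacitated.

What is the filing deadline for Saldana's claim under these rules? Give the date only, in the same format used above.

2012-04-25

The claim accrued on 2011-07-24 — the later of the 2010-10-16 act and the 2011-07-24 discovery.
Adding the 6 months base period to 2011-07-24 gives a deadline of 2012-01-24, before any tolling.
The period was tolled for 92 days by the plaintiff's legal incapacity (2011-12-14 to 2012-03-15), pushing the deadline to 2012-04-25.
The other events in the timeline have no effect on the limitation period under the stated rules.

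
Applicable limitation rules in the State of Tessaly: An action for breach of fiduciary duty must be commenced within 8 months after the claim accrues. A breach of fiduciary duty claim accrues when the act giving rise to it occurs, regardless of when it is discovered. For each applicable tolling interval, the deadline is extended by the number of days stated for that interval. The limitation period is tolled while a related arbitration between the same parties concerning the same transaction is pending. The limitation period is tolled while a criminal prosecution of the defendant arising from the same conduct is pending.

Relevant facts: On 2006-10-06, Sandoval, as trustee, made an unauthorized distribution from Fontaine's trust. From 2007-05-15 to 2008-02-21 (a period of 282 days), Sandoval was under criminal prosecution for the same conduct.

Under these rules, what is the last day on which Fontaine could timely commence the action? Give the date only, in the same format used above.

2008-03-14

The claim accrued on 2006-10-06, when the wrongful act occurred.
Adding the 8 months base period to 2006-10-06 gives a deadline of 2007-06-06, before any tolling.
The pending criminal prosecution from 2007-05-15 to 2008-02-21 tolled the period for 282 days, extending the deadline to 2008-03-14.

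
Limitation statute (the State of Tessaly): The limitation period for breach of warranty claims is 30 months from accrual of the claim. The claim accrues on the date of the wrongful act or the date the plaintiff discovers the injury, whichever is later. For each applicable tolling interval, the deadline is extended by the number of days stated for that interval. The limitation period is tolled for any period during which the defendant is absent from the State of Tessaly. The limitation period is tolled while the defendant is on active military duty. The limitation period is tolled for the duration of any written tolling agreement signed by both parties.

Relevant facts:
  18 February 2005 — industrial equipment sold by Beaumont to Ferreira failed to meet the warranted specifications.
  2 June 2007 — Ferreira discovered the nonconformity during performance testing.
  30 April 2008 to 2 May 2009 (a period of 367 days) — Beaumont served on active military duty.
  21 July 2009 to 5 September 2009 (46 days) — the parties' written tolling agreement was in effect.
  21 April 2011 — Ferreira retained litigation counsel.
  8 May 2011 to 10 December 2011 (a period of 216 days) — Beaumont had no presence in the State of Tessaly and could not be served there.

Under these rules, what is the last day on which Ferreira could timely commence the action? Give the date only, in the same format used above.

19 January 2011

Because discovery on 2 June 2007 post-dates the 18 February 2005 act, accrual under the later-of rule falls on 2 June 2007.
Adding the 30 months base period to 2 June 2007 gives a deadline of 2 December 2009, before any tolling.
The period was tolled for 367 days by the defendant's active military service (30 April 2008 to 2 May 2009), pushing the deadline to 4 December 2010.
The written tolling agreement from 21 July 2009 to 5 September 2009 tolled the period for 46 days, extending the deadline to 19 January 2011.
The defendant's absence from the jurisdiction from 8 May 2011 to 10 December 2011 began after the period had already run on 19 January 2011, so it has no tolling effect.
Nothing else in the chronology tolls or restarts the period.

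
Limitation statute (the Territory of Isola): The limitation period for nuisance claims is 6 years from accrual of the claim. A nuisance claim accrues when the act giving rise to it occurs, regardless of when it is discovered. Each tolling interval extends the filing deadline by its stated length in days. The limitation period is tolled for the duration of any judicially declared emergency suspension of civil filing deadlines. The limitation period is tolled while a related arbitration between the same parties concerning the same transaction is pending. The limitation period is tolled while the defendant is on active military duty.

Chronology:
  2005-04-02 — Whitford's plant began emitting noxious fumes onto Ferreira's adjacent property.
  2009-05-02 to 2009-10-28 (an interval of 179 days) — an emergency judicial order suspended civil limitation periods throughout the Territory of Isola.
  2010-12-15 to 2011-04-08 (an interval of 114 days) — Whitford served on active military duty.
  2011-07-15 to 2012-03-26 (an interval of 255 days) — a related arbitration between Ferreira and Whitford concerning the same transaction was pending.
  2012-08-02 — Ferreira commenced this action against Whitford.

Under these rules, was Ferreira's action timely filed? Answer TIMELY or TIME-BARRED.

The claim accrued on 2005-04-02, the date of the act.
The untolled deadline — 6 years after 2005-04-02 — is 2011-04-02.
Because the emergency suspension of filing deadlines ran from 2009-05-02 to 2009-10-28, the deadline is extended by 179 days to 2011-09-28.
The period was tolled for 114 days by the defendant's active military service (2010-12-15 to 2011-04-08), pushing the deadline to 2012-01-20.
The period was tolled for 255 days by the pending related arbitration (2011-07-15 to 2012-03-26), pushing the deadline to 2012-10-01.
The 2012-08-02 filing precedes the 2012-10-01 deadline; the claim is timely.

TIMELY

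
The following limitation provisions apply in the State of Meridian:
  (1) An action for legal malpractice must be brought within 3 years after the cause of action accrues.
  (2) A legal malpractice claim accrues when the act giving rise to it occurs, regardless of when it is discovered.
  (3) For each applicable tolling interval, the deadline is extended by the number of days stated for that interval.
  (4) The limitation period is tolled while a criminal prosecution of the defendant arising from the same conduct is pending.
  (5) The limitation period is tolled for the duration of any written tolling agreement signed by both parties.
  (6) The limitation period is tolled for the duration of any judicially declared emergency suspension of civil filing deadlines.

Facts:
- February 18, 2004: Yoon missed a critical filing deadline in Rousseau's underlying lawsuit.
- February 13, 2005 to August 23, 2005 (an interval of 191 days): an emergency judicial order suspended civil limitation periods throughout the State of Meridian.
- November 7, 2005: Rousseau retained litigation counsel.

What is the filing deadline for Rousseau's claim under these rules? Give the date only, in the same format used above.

The cause of action accrued on February 18, 2004, the date of the act.
The untolled deadline — 3 years after February 18, 2004 — is February 18, 2007.
The period was tolled for 191 days by the emergency suspension of filing deadlines (February 13, 2005 to August 23, 2005), pushing the deadline to August 28, 2007.
Nothing else in the chronology tolls or restarts the period.

August 28, 2007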